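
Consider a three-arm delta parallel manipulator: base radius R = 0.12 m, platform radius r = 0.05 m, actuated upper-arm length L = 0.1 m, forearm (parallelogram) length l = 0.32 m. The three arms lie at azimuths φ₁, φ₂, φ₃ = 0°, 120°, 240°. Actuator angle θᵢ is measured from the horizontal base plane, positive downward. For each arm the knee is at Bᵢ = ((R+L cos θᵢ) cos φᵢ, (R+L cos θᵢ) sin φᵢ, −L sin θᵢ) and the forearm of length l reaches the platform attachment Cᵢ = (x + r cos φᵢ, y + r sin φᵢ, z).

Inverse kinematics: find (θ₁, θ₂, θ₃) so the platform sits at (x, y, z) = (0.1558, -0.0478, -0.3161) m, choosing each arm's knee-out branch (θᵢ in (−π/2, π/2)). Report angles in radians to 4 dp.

rotate P by −φ1: (0.1558, -0.0478, -0.3161)
  e−x'=-0.0858;  (l²−L²−(e−x')²−y'²−z²)/2L = -0.0858
  γ=atan2(-0.3161,-0.0858)=-1.8358;  ψ=arccos(-0.2620)=1.8359;  θ1=γ+ψ≈0.0001
arm 2 (φ=120.0°): x'=-0.1193, y'=-0.1110
  e−x'=0.1893;  (l²−L²−(e−x')²−y'²−z²)/2L = -0.2784
  θ2 = atan2(B,A) + arccos(C/0.3684) = 1.3961
φ3=240.0° → target in arm frame (-0.0365, 0.1588)
  e−x'=0.1065;  (l²−L²−(e−x')²−y'²−z²)/2L = -0.2204
  γ=atan2(-0.3161,0.1065)=-1.2458;  ψ=arccos(-0.6609)=2.2928;  θ3=γ+ψ≈1.0470

θ₁ = 0.0001, θ₂ = 1.3961, θ₃ = 1.0470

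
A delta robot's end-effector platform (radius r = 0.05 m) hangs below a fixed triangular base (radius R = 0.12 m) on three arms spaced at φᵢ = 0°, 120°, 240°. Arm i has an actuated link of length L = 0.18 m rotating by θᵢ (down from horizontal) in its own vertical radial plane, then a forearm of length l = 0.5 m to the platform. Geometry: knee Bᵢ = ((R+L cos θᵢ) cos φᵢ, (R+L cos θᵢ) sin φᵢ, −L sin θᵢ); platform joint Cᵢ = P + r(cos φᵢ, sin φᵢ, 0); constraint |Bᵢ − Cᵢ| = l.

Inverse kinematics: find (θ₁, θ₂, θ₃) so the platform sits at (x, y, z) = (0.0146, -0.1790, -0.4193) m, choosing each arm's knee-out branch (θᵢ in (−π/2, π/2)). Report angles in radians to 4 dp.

θ₁ = 0.0875, θ₂ = 0.6110, θ₃ = -0.3489

rotate P by −φ1: (0.0146, -0.1790, -0.4193)
  A cos θ + B sin θ = C:  0.0554·cos θ + -0.4193·sin θ = 0.0185
  √(A²+B²)=0.4229;  θ1 = -1.4394+1.5269 ≈ 0.0875
φ2=120.0° → target in arm frame (-0.1623, 0.0769)
  A cos θ + B sin θ = C:  0.2323·cos θ + -0.4193·sin θ = -0.0503
  √(A²+B²)=0.4794;  θ2 = -1.0648+1.6758 ≈ 0.6110
rotate P by −φ3: (0.1477, 0.1021, -0.4193)
  e−x'=-0.0777;  (l²−L²−(e−x')²−y'²−z²)/2L = 0.0703
  γ=atan2(-0.4193,-0.0777)=-1.7541;  ψ=arccos(0.1649)=1.4051;  θ3=γ+ψ≈-0.3489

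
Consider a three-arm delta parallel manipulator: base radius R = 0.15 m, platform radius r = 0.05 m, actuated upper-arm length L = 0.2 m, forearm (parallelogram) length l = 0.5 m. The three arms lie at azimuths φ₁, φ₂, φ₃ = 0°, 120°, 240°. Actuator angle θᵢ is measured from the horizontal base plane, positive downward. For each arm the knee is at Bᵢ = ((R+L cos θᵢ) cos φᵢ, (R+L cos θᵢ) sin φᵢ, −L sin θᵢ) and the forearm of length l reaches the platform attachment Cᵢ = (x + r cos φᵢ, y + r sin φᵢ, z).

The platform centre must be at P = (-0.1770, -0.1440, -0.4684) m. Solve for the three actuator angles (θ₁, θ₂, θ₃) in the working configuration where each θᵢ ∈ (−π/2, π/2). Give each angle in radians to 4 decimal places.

θ₁ = 1.0472, θ₂ = 0.6982, θ₃ = -0.0871

φ1=0.0° → target in arm frame (-0.1770, -0.1440)
  e−x'=0.2770;  (l²−L²−(e−x')²−y'²−z²)/2L = -0.2672
  √(A²+B²)=0.5442;  θ1 = -1.0367+2.0840 ≈ 1.0472
arm 2 (φ=120.0°): x'=-0.0362, y'=0.2253
  A cos θ + B sin θ = C:  0.1362·cos θ + -0.4684·sin θ = -0.1968
  γ=atan2(-0.4684,0.1362)=-1.2878;  ψ=arccos(-0.4034)=1.9860;  θ2=γ+ψ≈0.6982
rotate P by −φ3: (0.2132, -0.0813, -0.4684)
  A=-0.1132, B=-0.4684, C=(l²−L²−A²−y'²−z²)/(2L)=-0.0721
  θ3 = atan2(B,A) + arccos(C/0.4819) = -0.0871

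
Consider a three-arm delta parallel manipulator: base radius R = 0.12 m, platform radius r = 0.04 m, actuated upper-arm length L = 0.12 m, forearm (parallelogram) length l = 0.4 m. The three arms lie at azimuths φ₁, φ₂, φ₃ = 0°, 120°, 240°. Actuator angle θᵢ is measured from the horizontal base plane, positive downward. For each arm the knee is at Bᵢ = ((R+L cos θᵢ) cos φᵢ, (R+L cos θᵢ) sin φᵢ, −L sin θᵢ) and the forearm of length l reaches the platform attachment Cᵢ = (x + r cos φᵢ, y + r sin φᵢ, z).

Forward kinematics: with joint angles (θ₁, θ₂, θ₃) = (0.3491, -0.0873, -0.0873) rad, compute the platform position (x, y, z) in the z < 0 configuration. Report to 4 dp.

(-0.0632, 0.0000, -0.3484)

arm 1 at φ=0.0°: (R−r)+L cos θ1 = 0.1928;  O1 = (0.1928, 0.0000, -0.0410)
O2 = (0.1995·cos120.0°, 0.1995·sin120.0°, 0.0105) = (-0.0998, 0.1728, 0.0105)
O3 = (0.1995·cos240.0°, 0.1995·sin240.0°, 0.0105) = (-0.0998, -0.1728, 0.0105)
eliminate P² terms by subtracting sphere 1 from 2 and 3
linear system: -0.5851x+0.3456y = 0.0011−0.1030z; -0.5851x+-0.3456y = 0.0011−0.1030z
Cramer: x(z) = -0.0019+0.1761z;  y(z) = 0.0000-0.0000z
into |P−O₁|² = l²: 1.0310z² + 0.0136z + -0.1204 = 0;  Δ = 0.4969;  z = -0.3484 or 0.3353 → z<0 root = -0.3484
x = -0.0632, y = 0.0000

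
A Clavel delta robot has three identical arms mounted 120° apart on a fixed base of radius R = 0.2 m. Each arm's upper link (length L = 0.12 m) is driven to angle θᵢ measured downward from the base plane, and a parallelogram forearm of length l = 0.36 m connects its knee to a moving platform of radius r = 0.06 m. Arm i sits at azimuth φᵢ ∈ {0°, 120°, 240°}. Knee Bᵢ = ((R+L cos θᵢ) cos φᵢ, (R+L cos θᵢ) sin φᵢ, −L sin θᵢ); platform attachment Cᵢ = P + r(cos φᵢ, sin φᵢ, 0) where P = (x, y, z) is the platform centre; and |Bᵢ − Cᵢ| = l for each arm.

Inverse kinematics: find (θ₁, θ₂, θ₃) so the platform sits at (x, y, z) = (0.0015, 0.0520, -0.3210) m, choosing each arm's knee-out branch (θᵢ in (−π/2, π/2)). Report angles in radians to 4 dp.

θ₁ = 0.5235, θ₂ = 0.2618, θ₃ = 0.7856

rotate P by −φ1: (0.0015, 0.0520, -0.3210)
  A=0.1385, B=-0.3210, C=(l²−L²−A²−y'²−z²)/(2L)=-0.0405
  √(A²+B²)=0.3496;  θ1 = -1.1635+1.6870 ≈ 0.5235
arm 2 (φ=120.0°): x'=0.0443, y'=-0.0273
  e−x'=0.0957;  (l²−L²−(e−x')²−y'²−z²)/2L = 0.0094
  γ=atan2(-0.3210,0.0957)=-1.2810;  ψ=arccos(0.0280)=1.5428;  θ2=γ+ψ≈0.2618
arm 3 (φ=240.0°): x'=-0.0458, y'=-0.0247
  e−x'=0.1858;  (l²−L²−(e−x')²−y'²−z²)/2L = -0.0957
  γ=atan2(-0.3210,0.1858)=-1.0461;  ψ=arccos(-0.2580)=1.8318;  θ3=γ+ψ≈0.7856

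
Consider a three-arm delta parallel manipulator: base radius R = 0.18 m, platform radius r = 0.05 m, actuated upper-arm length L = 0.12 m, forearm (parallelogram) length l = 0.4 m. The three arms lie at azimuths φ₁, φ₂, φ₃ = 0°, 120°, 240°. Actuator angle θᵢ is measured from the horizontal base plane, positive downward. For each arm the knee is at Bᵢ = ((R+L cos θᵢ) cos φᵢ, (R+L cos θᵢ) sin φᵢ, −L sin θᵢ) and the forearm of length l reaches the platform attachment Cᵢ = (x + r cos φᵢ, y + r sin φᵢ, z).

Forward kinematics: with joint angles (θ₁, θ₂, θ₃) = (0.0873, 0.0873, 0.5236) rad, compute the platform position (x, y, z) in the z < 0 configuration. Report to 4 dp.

(0.0263, 0.0455, -0.3392)

O1 = (0.2495·cos0.0°, 0.2495·sin0.0°, -0.0105) = (0.2495, 0.0000, -0.0105)
φ2=120.0°: virtual centre (-0.1248, 0.2161, -0.0105), radius l
arm 3 at φ=240.0°: ρ3 = 0.2339;  O3 = (-0.1170, -0.2026, -0.0600)
|O₂|²−|O₁|² = 0.0000;  |O₃|²−|O₁|² = -0.0041
plane₁₂: -0.7486x+0.4322y+0.0000z = 0.0000
det = 0.6201;  x = 0.0028+-0.0691z,  y = 0.0049+-0.1196z
into |P−O₁|² = l²: 1.0191z² + 0.0538z + -0.0990 = 0;  Δ = 0.4064;  z = -0.3392 or 0.2864 → z<0 root = -0.3392
x = 0.0263, y = 0.0455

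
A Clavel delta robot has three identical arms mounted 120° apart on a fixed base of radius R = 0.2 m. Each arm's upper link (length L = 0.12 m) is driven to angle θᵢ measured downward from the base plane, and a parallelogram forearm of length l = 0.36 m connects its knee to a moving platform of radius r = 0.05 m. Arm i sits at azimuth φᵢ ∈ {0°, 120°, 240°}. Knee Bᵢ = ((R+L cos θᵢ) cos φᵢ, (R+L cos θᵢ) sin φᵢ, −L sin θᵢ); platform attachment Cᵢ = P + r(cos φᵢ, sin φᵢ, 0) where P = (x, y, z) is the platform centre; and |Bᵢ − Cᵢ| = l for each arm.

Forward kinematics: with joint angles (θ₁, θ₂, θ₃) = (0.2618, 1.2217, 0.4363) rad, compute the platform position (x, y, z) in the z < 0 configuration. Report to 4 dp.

arm 1 at φ=0.0°: (R−r)+L cos θ1 = 0.2659;  S1 = (0.2659, 0.0000, -0.0311)
S2 = (0.1910·cos120.0°, 0.1910·sin120.0°, -0.1128) = (-0.0955, 0.1655, -0.1128)
arm 3 at φ=240.0°: (R−r)+L cos θ3 = 0.2588;  S3 = (-0.1294, -0.2241, -0.0507)
|S₂|²−|S₁|² = -0.0225;  |S₃|²−|S₁|² = -0.0021
plane₁₂: -0.7229x+0.3309y+-0.1634z = -0.0225
det = 0.5856;  x = 0.0184+-0.1473z,  y = -0.0277+0.1721z
into |P−S₁|² = l²: 1.0513z² + 0.1255z + -0.0666 = 0;  Δ = 0.2959;  z = -0.3184 or 0.1990 → z<0 root = -0.3184
x = 0.0653, y = -0.0825

(0.0653, -0.0825, -0.3184)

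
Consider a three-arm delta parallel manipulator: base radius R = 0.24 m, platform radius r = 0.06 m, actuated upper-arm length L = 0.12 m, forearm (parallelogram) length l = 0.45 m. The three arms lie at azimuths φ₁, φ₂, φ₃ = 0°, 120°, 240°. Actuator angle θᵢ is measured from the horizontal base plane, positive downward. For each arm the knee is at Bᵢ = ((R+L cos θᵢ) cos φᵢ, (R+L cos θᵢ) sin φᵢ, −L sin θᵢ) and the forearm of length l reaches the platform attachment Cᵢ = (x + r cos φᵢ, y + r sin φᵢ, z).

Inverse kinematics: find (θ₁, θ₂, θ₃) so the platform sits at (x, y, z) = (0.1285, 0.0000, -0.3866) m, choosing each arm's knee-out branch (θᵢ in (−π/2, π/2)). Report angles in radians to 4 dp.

θ₁ = -0.2622, θ₂ = 0.8727, θ₃ = 0.8727

arm 1 (φ=0.0°): x'=0.1285, y'=0.0000
  A=0.0515, B=-0.3866, C=(l²−L²−A²−y'²−z²)/(2L)=0.1500
  √(A²+B²)=0.3900;  θ1 = -1.4384+1.1762 ≈ -0.2622
arm 2 (φ=120.0°): x'=-0.0642, y'=-0.1113
  A cos θ + B sin θ = C:  0.2442·cos θ + -0.3866·sin θ = -0.1392
  θ2 = atan2(B,A) + arccos(C/0.4573) = 0.8727
rotate P by −φ3: (-0.0643, 0.1113, -0.3866)
  e−x'=0.2443;  (l²−L²−(e−x')²−y'²−z²)/2L = -0.1392
  γ=atan2(-0.3866,0.2443)=-1.0073;  ψ=arccos(-0.3043)=1.8800;  θ3=γ+ψ≈0.8727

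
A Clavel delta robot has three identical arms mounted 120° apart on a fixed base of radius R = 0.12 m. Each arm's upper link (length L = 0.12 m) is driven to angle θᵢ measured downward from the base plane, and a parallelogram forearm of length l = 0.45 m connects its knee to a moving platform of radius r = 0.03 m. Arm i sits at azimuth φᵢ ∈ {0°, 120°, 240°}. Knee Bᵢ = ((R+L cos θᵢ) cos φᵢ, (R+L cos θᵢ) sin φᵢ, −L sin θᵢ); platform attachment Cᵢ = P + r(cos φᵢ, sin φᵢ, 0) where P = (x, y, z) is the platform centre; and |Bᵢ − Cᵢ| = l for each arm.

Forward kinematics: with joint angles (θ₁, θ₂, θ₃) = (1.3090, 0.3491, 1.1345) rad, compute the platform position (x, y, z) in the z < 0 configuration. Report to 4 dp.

(-0.1032, 0.1190, -0.4875)

φ1=0.0°: virtual centre (0.1211, 0.0000, -0.1159), radius l
φ2=120.0°: virtual centre (-0.1014, 0.1756, -0.0410), radius l
arm 3 at φ=240.0°: ρ3 = 0.1407;  O3 = (-0.0704, -0.1219, -0.1088)
subtract pairs → two planes through P
linear system: -0.4449x+0.3512y = 0.0147−0.1497z; -0.3828x+-0.2437y = 0.0035−0.0143z
det = 0.2429;  x = -0.0199+0.1709z,  y = 0.0167+-0.2098z
quadratic in z: (1.0732)z²+(0.1766)z+(-0.1689)=0, √Δ=0.8697 → z ∈ {-0.4875, 0.3229}; z = -0.4875 (taking z<0)
x = -0.1032, y = 0.1190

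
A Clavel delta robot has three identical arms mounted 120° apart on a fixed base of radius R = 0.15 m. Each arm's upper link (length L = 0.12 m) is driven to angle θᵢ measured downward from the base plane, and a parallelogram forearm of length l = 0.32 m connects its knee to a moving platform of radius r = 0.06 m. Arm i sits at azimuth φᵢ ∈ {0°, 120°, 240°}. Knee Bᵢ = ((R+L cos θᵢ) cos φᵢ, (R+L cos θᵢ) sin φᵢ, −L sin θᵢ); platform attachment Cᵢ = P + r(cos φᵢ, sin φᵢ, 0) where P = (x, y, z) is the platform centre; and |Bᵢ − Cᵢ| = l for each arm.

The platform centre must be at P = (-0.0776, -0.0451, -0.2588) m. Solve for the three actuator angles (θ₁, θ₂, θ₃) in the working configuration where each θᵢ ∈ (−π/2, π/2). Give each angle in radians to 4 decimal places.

θ₁ = 0.6980, θ₂ = 0.2622, θ₃ = -0.2616

arm 1 (φ=0.0°): x'=-0.0776, y'=-0.0451
  A cos θ + B sin θ = C:  0.1676·cos θ + -0.2588·sin θ = -0.0379
  √(A²+B²)=0.3083;  θ1 = -0.9961+1.6941 ≈ 0.6980
φ2=120.0° → target in arm frame (-0.0003, 0.0898)
  A cos θ + B sin θ = C:  0.0903·cos θ + -0.2588·sin θ = 0.0201
  √(A²+B²)=0.2741;  θ2 = -1.2352+1.4975 ≈ 0.2622
rotate P by −φ3: (0.0779, -0.0447, -0.2588)
  A cos θ + B sin θ = C:  0.0121·cos θ + -0.2588·sin θ = 0.0787
  θ3 = atan2(B,A) + arccos(C/0.2591) = -0.2616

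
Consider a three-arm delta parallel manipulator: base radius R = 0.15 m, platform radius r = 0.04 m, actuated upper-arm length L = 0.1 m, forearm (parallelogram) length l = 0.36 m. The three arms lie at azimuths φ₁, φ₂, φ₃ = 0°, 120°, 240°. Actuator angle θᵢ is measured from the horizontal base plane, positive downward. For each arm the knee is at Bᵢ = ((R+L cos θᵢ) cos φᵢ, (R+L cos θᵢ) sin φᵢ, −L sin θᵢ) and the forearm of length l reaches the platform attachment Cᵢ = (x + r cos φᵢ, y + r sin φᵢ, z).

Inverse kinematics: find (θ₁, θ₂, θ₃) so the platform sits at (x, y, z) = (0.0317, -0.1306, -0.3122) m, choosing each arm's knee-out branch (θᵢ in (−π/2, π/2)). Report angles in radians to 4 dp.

rotate P by −φ1: (0.0317, -0.1306, -0.3122)
  A=0.0783, B=-0.3122, C=(l²−L²−A²−y'²−z²)/(2L)=-0.0053
  θ1 = atan2(B,A) + arccos(C/0.3219) = 0.2621
φ2=120.0° → target in arm frame (-0.1290, 0.0378)
  A=0.2390, B=-0.3122, C=(l²−L²−A²−y'²−z²)/(2L)=-0.1820
  θ2 = atan2(B,A) + arccos(C/0.3932) = 1.1346
φ3=240.0° → target in arm frame (0.0973, 0.0928)
  A=0.0127, B=-0.3122, C=(l²−L²−A²−y'²−z²)/(2L)=0.0668
  θ3 = atan2(B,A) + arccos(C/0.3125) = -0.1747

θ₁ = 0.2621, θ₂ = 1.1346, θ₃ = -0.1747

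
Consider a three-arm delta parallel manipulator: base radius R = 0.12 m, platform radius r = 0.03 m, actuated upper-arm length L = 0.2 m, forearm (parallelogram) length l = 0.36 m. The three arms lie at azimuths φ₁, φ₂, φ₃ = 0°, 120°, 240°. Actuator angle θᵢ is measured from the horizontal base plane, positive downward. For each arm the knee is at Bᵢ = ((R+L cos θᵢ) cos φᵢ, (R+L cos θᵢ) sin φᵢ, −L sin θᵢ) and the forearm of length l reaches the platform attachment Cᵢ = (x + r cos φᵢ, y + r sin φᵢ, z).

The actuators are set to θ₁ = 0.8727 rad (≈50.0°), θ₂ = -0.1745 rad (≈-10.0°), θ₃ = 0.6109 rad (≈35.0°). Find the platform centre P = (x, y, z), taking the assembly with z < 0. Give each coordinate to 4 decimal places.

(-0.1015, 0.0947, -0.2880)

φ1=0.0°: virtual centre (0.2186, 0.0000, -0.1532), radius l
arm 2 at φ=120.0°: e+L cos θ2 = 0.2870;  S2 = (-0.1435, 0.2485, 0.0347)
φ3=240.0°: virtual centre (-0.1269, -0.2198, -0.1147), radius l
|S₂|²−|S₁|² = 0.0123;  |S₃|²−|S₁|² = 0.0063
[-0.7241 0.4970 0.3759]·P = 0.0123;  [-0.6909 -0.4396 0.0770]·P = 0.0063
det = 0.6617;  x = -0.0129+0.3075z,  y = 0.0059+-0.3082z
sphere 1 gives Az²+Bz+C=0 with A=1.1896, B=0.1604, C=-0.0525;  B²−4AC=0.2755;  roots -0.2880, 0.1532;  negative root z = -0.2880
x = -0.1015, y = 0.0947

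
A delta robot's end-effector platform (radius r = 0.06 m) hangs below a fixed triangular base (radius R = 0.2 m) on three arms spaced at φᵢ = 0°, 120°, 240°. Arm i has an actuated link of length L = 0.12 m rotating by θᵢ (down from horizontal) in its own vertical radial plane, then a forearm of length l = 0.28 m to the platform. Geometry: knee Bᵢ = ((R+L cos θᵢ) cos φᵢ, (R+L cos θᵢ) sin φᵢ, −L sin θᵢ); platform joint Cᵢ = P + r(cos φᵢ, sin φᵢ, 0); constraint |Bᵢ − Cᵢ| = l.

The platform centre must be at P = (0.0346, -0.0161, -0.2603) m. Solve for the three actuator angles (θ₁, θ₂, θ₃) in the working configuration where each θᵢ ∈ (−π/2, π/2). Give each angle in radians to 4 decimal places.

arm 1 (φ=0.0°): x'=0.0346, y'=-0.0161
  e−x'=0.1054;  (l²−L²−(e−x')²−y'²−z²)/2L = -0.0630
  √(A²+B²)=0.2808;  θ1 = -1.1861+1.7971 ≈ 0.6111
φ2=120.0° → target in arm frame (-0.0312, -0.0219)
  e−x'=0.1712;  (l²−L²−(e−x')²−y'²−z²)/2L = -0.1398
  γ=atan2(-0.2603,0.1712)=-0.9889;  ψ=arccos(-0.4488)=2.0362;  θ2=γ+ψ≈1.0473
rotate P by −φ3: (-0.0034, 0.0380, -0.2603)
  e−x'=0.1434;  (l²−L²−(e−x')²−y'²−z²)/2L = -0.1073
  θ3 = atan2(B,A) + arccos(C/0.2972) = 0.8728

θ₁ = 0.6111, θ₂ = 1.0473, θ₃ = 0.8728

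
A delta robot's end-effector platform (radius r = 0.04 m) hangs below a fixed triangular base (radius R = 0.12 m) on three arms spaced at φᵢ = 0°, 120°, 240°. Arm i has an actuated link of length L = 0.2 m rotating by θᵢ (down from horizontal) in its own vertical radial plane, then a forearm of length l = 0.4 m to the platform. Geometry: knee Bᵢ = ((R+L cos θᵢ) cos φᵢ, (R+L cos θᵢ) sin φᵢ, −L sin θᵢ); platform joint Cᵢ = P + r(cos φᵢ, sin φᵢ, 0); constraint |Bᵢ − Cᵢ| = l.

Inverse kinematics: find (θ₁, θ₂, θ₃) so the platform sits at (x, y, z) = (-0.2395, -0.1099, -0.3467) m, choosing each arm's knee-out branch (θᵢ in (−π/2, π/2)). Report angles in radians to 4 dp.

φ1=0.0° → target in arm frame (-0.2395, -0.1099)
  e−x'=0.3195;  (l²−L²−(e−x')²−y'²−z²)/2L = -0.2859
  √(A²+B²)=0.4715;  θ1 = -0.8262+2.2223 ≈ 1.3961
φ2=120.0° → target in arm frame (0.0246, 0.2624)
  A=0.0554, B=-0.3467, C=(l²−L²−A²−y'²−z²)/(2L)=-0.1803
  √(A²+B²)=0.3511;  θ2 = -1.4123+2.1100 ≈ 0.6977
rotate P by −φ3: (0.2149, -0.1525, -0.3467)
  A=-0.1349, B=-0.3467, C=(l²−L²−A²−y'²−z²)/(2L)=-0.1041
  √(A²+B²)=0.3720;  θ3 = -1.9419+1.8545 ≈ -0.0875

θ₁ = 1.3961, θ₂ = 0.6977, θ₃ = -0.0875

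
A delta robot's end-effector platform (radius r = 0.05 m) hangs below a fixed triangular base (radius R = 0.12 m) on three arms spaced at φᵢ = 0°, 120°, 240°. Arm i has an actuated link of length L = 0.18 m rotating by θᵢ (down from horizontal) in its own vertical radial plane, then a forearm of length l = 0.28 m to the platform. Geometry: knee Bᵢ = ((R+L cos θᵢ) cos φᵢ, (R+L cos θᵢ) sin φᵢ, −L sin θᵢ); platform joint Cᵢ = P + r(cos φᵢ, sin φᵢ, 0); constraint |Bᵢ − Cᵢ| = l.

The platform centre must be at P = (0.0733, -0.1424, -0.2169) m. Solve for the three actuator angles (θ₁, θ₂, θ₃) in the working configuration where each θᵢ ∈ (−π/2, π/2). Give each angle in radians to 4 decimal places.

θ₁ = 0.2615, θ₂ = 1.3090, θ₃ = 0.1744

rotate P by −φ1: (0.0733, -0.1424, -0.2169)
  A cos θ + B sin θ = C:  -0.0033·cos θ + -0.2169·sin θ = -0.0593
  θ1 = atan2(B,A) + arccos(C/0.2169) = 0.2615
arm 2 (φ=120.0°): x'=-0.1600, y'=0.0077
  e−x'=0.2300;  (l²−L²−(e−x')²−y'²−z²)/2L = -0.1500
  γ=atan2(-0.2169,0.2300)=-0.7562;  ψ=arccos(-0.4744)=2.0651;  θ2=γ+ψ≈1.3090
arm 3 (φ=240.0°): x'=0.0867, y'=0.1347
  A cos θ + B sin θ = C:  -0.0167·cos θ + -0.2169·sin θ = -0.0541
  √(A²+B²)=0.2175;  θ3 = -1.6475+1.8219 ≈ 0.1744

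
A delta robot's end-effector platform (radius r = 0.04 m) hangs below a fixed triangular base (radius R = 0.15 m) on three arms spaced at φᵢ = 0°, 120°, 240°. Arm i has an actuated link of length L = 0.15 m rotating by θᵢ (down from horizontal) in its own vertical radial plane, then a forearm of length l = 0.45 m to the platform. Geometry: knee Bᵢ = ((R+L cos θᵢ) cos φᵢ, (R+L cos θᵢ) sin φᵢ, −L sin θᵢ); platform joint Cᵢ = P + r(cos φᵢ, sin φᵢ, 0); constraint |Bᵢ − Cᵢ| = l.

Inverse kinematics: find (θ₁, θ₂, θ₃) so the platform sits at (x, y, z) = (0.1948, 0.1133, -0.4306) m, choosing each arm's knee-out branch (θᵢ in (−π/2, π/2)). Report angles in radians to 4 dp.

arm 1 (φ=0.0°): x'=0.1948, y'=0.1133
  A cos θ + B sin θ = C:  -0.0848·cos θ + -0.4306·sin θ = -0.0848
  √(A²+B²)=0.4389;  θ1 = -1.7652+1.7653 ≈ 0.0000
rotate P by −φ2: (0.0007, -0.2254, -0.4306)
  A=0.1093, B=-0.4306, C=(l²−L²−A²−y'²−z²)/(2L)=-0.2271
  √(A²+B²)=0.4443;  θ2 = -1.3223+2.1075 ≈ 0.7852
φ3=240.0° → target in arm frame (-0.1955, 0.1121)
  e−x'=0.3055;  (l²−L²−(e−x')²−y'²−z²)/2L = -0.3710
  θ3 = atan2(B,A) + arccos(C/0.5280) = 1.3964

θ₁ = 0.0000, θ₂ = 0.7852, θ₃ = 1.3964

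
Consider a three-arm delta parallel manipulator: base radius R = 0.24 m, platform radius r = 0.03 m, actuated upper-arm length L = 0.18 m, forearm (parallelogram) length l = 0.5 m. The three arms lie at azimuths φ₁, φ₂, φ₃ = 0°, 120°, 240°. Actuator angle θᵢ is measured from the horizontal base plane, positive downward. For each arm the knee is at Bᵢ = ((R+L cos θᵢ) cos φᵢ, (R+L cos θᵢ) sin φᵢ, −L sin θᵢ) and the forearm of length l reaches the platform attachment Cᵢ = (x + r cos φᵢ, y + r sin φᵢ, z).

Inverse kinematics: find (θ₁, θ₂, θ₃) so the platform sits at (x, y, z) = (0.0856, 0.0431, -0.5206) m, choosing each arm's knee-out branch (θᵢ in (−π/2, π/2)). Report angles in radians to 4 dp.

θ₁ = 0.6106, θ₂ = 0.9598, θ₃ = 1.2216

arm 1 (φ=0.0°): x'=0.0856, y'=0.0431
  e−x'=0.1244;  (l²−L²−(e−x')²−y'²−z²)/2L = -0.1965
  γ=atan2(-0.5206,0.1244)=-1.3362;  ψ=arccos(-0.3672)=1.9468;  θ1=γ+ψ≈0.6106
arm 2 (φ=120.0°): x'=-0.0055, y'=-0.0957
  e−x'=0.2155;  (l²−L²−(e−x')²−y'²−z²)/2L = -0.3028
  θ2 = atan2(B,A) + arccos(C/0.5634) = 0.9598
arm 3 (φ=240.0°): x'=-0.0801, y'=0.0526
  e−x'=0.2901;  (l²−L²−(e−x')²−y'²−z²)/2L = -0.3899
  θ3 = atan2(B,A) + arccos(C/0.5960) = 1.2216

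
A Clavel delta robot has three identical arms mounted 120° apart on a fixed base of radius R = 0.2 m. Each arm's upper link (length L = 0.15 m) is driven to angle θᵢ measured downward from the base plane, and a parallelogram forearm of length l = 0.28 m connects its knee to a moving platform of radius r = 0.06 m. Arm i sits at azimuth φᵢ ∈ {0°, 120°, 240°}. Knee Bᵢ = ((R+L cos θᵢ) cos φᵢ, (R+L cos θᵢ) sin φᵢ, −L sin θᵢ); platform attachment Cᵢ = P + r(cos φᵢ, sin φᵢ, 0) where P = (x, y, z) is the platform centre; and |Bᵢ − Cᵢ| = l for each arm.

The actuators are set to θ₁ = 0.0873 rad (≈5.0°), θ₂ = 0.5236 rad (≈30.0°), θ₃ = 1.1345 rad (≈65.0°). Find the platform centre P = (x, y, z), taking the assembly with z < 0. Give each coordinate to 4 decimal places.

arm 1 at φ=0.0°: (R−r)+L cos θ1 = 0.2894;  centre 1 = (0.2894, 0.0000, -0.0131)
arm 2 at φ=120.0°: (R−r)+L cos θ2 = 0.2699;  centre 2 = (-0.1350, 0.2337, -0.0750)
φ3=240.0°: virtual centre (-0.1017, -0.1761, -0.1359), radius l
|centre ₂|²−|centre ₁|² = -0.0055;  |centre ₃|²−|centre ₁|² = -0.0241
[-0.8488 0.4675 -0.1238]·P = -0.0055;  [-0.7822 -0.3523 -0.2457]·P = -0.0241
Cramer: x(z) = 0.0198-0.2385z;  y(z) = 0.0243-0.1680z
into |P−centre ₁|² = l²: 1.0851z² + 0.1466z + -0.0050 = 0;  Δ = 0.0430;  z = -0.1631 or 0.0280 → z<0 root = -0.1631
x = 0.0587, y = 0.0517

(0.0587, 0.0517, -0.1631)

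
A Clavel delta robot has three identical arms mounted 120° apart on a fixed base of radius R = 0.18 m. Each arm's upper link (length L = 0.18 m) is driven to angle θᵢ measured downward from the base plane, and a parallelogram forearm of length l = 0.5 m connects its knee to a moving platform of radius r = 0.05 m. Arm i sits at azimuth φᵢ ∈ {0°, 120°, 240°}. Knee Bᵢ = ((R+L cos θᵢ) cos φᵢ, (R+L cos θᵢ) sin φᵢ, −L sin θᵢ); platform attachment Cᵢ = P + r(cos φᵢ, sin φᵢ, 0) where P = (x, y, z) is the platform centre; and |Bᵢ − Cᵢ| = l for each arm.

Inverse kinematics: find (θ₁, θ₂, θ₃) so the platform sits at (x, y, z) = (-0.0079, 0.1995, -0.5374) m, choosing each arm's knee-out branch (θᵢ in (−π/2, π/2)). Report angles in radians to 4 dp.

θ₁ = 0.9600, θ₂ = 0.3493, θ₃ = 1.3963

φ1=0.0° → target in arm frame (-0.0079, 0.1995)
  A cos θ + B sin θ = C:  0.1379·cos θ + -0.5374·sin θ = -0.3612
  √(A²+B²)=0.5548;  θ1 = -1.3196+2.2796 ≈ 0.9600
φ2=120.0° → target in arm frame (0.1767, -0.0929)
  e−x'=-0.0467;  (l²−L²−(e−x')²−y'²−z²)/2L = -0.2278
  γ=atan2(-0.5374,-0.0467)=-1.6575;  ψ=arccos(-0.4223)=2.0068;  θ2=γ+ψ≈0.3493
φ3=240.0° → target in arm frame (-0.1688, -0.1066)
  A=0.2988, B=-0.5374, C=(l²−L²−A²−y'²−z²)/(2L)=-0.4774
  √(A²+B²)=0.6149;  θ3 = -1.0633+2.4597 ≈ 1.3963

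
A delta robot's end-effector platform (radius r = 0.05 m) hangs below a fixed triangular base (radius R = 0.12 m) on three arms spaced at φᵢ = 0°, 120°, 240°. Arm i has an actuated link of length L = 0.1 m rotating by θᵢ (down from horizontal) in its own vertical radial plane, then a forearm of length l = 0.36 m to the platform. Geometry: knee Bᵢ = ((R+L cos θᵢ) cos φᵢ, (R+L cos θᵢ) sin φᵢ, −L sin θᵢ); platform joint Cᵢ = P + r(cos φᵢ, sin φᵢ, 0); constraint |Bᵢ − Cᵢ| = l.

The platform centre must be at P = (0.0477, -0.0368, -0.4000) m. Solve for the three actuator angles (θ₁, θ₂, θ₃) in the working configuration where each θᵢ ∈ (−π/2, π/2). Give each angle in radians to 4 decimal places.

θ₁ = 0.6111, θ₂ = 1.0475, θ₃ = 0.7855

rotate P by −φ1: (0.0477, -0.0368, -0.4000)
  e−x'=0.0223;  (l²−L²−(e−x')²−y'²−z²)/2L = -0.2113
  γ=atan2(-0.4000,0.0223)=-1.5151;  ψ=arccos(-0.5273)=2.1262;  θ1=γ+ψ≈0.6111
rotate P by −φ2: (-0.0557, -0.0229, -0.4000)
  A=0.1257, B=-0.4000, C=(l²−L²−A²−y'²−z²)/(2L)=-0.2837
  √(A²+B²)=0.4193;  θ2 = -1.2663+2.3138 ≈ 1.0475
arm 3 (φ=240.0°): x'=0.0080, y'=0.0597
  e−x'=0.0620;  (l²−L²−(e−x')²−y'²−z²)/2L = -0.2390
  √(A²+B²)=0.4048;  θ3 = -1.4171+2.2025 ≈ 0.7855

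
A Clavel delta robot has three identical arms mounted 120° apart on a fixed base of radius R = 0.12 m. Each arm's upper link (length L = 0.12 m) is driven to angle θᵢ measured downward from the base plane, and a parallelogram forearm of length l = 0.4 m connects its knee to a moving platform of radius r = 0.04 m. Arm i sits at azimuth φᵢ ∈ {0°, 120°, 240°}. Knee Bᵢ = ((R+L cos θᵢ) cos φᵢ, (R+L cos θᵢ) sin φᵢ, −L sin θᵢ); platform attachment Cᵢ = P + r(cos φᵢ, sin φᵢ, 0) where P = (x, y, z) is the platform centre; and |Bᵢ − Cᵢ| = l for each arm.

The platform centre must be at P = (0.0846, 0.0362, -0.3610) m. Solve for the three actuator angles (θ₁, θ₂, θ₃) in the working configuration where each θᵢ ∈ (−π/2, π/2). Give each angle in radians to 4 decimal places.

rotate P by −φ1: (0.0846, 0.0362, -0.3610)
  e−x'=-0.0046;  (l²−L²−(e−x')²−y'²−z²)/2L = 0.0581
  √(A²+B²)=0.3610;  θ1 = -1.5835+1.4091 ≈ -0.1744
arm 2 (φ=120.0°): x'=-0.0109, y'=-0.0914
  A cos θ + B sin θ = C:  0.0909·cos θ + -0.3610·sin θ = -0.0056
  θ2 = atan2(B,A) + arccos(C/0.3723) = 0.2618
arm 3 (φ=240.0°): x'=-0.0737, y'=0.0552
  A=0.1537, B=-0.3610, C=(l²−L²−A²−y'²−z²)/(2L)=-0.0474
  γ=atan2(-0.3610,0.1537)=-1.1684;  ψ=arccos(-0.1208)=1.6919;  θ3=γ+ψ≈0.5235

θ₁ = -0.1744, θ₂ = 0.2618, θ₃ = 0.5235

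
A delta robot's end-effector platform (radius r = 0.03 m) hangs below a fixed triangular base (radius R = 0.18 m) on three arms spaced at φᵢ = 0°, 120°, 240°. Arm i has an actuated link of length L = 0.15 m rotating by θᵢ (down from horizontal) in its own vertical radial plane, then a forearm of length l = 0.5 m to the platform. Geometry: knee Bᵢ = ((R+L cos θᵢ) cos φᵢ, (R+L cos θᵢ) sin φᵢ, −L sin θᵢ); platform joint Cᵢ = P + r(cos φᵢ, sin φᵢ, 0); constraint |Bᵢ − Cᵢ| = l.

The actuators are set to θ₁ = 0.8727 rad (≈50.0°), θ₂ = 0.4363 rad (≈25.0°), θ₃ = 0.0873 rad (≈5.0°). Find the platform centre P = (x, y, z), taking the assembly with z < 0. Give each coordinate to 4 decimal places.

(-0.1076, -0.0487, -0.4646)

φ1=0.0°: virtual centre (0.2464, 0.0000, -0.1149), radius l
arm 2 at φ=120.0°: e+L cos θ2 = 0.2859;  centre 2 = (-0.1430, 0.2476, -0.0634)
centre 3 = (0.2994·cos240.0°, 0.2994·sin240.0°, -0.0131) = (-0.1497, -0.2593, -0.0131)
subtract pairs → two planes through P
plane₁₂: -0.7788x+0.4953y+0.1030z = 0.0119
det = 0.7963;  x = -0.0176+0.1938z,  y = -0.0038+0.0967z
sphere 1 gives Az²+Bz+C=0 with A=1.0469, B=0.1268, C=-0.1671;  B²−4AC=0.7157;  roots -0.4646, 0.3435;  negative root z = -0.4646
x = -0.1076, y = -0.0487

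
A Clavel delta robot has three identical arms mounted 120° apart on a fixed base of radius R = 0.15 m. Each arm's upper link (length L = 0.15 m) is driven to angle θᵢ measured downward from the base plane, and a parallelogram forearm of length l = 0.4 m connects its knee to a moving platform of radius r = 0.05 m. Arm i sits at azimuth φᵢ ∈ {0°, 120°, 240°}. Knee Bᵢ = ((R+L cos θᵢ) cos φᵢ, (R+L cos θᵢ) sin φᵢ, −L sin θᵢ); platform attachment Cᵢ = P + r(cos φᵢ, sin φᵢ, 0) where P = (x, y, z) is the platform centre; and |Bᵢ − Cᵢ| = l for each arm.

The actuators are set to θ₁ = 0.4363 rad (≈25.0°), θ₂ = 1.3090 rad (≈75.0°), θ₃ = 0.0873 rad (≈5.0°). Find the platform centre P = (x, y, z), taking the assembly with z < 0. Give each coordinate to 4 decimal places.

(0.0567, -0.1866, -0.3684)

O1 = (0.2359·cos0.0°, 0.2359·sin0.0°, -0.0634) = (0.2359, 0.0000, -0.0634)
φ2=120.0°: virtual centre (-0.0694, 0.1202, -0.1449), radius l
φ3=240.0°: virtual centre (-0.1247, -0.2160, -0.0131), radius l
subtract pairs → two planes through P
plane₁₂: -0.6107x+0.2404y+-0.1630z = -0.0194
det = 0.4373;  x = 0.0177+-0.1057z,  y = -0.0358+0.4094z
into |P−O₁|² = l²: 1.1788z² + 0.1436z + -0.1071 = 0;  Δ = 0.5255;  z = -0.3684 or 0.2466 → z<0 root = -0.3684
x = 0.0567, y = -0.1866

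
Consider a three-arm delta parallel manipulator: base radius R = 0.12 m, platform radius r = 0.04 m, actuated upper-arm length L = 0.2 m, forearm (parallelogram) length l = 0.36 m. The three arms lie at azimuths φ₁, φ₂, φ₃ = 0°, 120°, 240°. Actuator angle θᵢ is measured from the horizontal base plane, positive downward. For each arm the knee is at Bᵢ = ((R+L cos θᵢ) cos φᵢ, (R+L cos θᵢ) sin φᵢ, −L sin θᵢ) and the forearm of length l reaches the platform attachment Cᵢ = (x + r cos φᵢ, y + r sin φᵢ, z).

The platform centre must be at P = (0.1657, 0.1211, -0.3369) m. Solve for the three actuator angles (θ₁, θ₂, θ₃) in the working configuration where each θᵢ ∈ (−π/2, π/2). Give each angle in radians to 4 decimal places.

θ₁ = 0.0874, θ₂ = 0.6985, θ₃ = 1.3091

arm 1 (φ=0.0°): x'=0.1657, y'=0.1211
  A cos θ + B sin θ = C:  -0.0857·cos θ + -0.3369·sin θ = -0.1148
  √(A²+B²)=0.3476;  θ1 = -1.8199+1.9073 ≈ 0.0874
φ2=120.0° → target in arm frame (0.0220, -0.2041)
  e−x'=0.0580;  (l²−L²−(e−x')²−y'²−z²)/2L = -0.1722
  γ=atan2(-0.3369,0.0580)=-1.4004;  ψ=arccos(-0.5039)=2.0989;  θ2=γ+ψ≈0.6985
φ3=240.0° → target in arm frame (-0.1877, 0.0830)
  A cos θ + B sin θ = C:  0.2677·cos θ + -0.3369·sin θ = -0.2561
  √(A²+B²)=0.4303;  θ3 = -0.8993+2.2084 ≈ 1.3091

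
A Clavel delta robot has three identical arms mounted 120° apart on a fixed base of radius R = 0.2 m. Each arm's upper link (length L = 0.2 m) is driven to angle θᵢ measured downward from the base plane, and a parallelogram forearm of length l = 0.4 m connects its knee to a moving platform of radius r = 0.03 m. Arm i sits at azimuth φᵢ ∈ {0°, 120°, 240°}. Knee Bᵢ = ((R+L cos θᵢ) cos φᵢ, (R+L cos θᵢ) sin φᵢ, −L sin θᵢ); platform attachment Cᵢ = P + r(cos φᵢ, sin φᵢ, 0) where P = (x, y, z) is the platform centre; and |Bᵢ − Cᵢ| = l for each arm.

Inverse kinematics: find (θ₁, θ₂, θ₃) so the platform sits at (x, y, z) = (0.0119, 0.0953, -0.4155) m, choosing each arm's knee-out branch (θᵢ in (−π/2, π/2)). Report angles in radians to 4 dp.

rotate P by −φ1: (0.0119, 0.0953, -0.4155)
  e−x'=0.1581;  (l²−L²−(e−x')²−y'²−z²)/2L = -0.2168
  θ1 = atan2(B,A) + arccos(C/0.4446) = 0.8730
arm 2 (φ=120.0°): x'=0.0766, y'=-0.0580
  e−x'=0.0934;  (l²−L²−(e−x')²−y'²−z²)/2L = -0.1618
  γ=atan2(-0.4155,0.0934)=-1.3496;  ψ=arccos(-0.3800)=1.9606;  θ2=γ+ψ≈0.6109
arm 3 (φ=240.0°): x'=-0.0885, y'=-0.0373
  A cos θ + B sin θ = C:  0.2585·cos θ + -0.4155·sin θ = -0.3021
  γ=atan2(-0.4155,0.2585)=-1.0143;  ψ=arccos(-0.6174)=2.2362;  θ3=γ+ψ≈1.2219

θ₁ = 0.8730, θ₂ = 0.6109, θ₃ = 1.2219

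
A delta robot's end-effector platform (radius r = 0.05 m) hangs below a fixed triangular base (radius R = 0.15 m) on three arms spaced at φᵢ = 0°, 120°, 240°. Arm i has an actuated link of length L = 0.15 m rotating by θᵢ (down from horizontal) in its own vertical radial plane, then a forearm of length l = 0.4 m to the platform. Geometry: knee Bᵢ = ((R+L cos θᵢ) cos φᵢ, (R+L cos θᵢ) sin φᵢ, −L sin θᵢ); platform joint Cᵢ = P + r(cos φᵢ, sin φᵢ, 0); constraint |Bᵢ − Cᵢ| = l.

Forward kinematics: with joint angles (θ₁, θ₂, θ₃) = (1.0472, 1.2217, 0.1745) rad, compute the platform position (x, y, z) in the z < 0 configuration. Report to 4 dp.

φ1=0.0°: virtual centre (0.1750, 0.0000, -0.1299), radius l
φ2=120.0°: virtual centre (-0.0757, 0.1310, -0.1410), radius l
O3 = (0.2477·cos240.0°, 0.2477·sin240.0°, -0.0260) = (-0.1239, -0.2145, -0.0260)
|O₂|²−|O₁|² = -0.0047;  |O₃|²−|O₁|² = 0.0145
plane₁₂: -0.5013x+0.2621y+-0.0221z = -0.0047
det = 0.3717;  x = -0.0048+0.1209z,  y = -0.0272+0.3157z
into |P−O₁|² = l²: 1.1143z² + 0.1991z + -0.1101 = 0;  Δ = 0.5302;  z = -0.4161 or 0.2374 → z<0 root = -0.4161
x = -0.0551, y = -0.1586

(-0.0551, -0.1586, -0.4161)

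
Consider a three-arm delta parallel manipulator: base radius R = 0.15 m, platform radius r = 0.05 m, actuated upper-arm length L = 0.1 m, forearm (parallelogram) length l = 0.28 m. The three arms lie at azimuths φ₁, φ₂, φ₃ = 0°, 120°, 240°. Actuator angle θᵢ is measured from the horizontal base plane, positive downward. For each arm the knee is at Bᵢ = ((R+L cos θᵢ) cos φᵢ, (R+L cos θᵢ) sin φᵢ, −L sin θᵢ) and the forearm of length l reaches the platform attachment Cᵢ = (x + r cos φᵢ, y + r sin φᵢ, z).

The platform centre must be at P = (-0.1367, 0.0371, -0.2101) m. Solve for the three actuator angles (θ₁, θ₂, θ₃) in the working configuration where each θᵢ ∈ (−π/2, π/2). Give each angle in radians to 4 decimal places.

arm 1 (φ=0.0°): x'=-0.1367, y'=0.0371
  A cos θ + B sin θ = C:  0.2367·cos θ + -0.2101·sin θ = -0.1657
  γ=atan2(-0.2101,0.2367)=-0.7259;  ψ=arccos(-0.5236)=2.1219;  θ1=γ+ψ≈1.3960
rotate P by −φ2: (0.1005, 0.0998, -0.2101)
  A=-0.0005, B=-0.2101, C=(l²−L²−A²−y'²−z²)/(2L)=0.0715
  θ2 = atan2(B,A) + arccos(C/0.2101) = -0.3493
rotate P by −φ3: (0.0362, -0.1369, -0.2101)
  e−x'=0.0638;  (l²−L²−(e−x')²−y'²−z²)/2L = 0.0072
  θ3 = atan2(B,A) + arccos(C/0.2196) = 0.2620

θ₁ = 1.3960, θ₂ = -0.3493, θ₃ = 0.2620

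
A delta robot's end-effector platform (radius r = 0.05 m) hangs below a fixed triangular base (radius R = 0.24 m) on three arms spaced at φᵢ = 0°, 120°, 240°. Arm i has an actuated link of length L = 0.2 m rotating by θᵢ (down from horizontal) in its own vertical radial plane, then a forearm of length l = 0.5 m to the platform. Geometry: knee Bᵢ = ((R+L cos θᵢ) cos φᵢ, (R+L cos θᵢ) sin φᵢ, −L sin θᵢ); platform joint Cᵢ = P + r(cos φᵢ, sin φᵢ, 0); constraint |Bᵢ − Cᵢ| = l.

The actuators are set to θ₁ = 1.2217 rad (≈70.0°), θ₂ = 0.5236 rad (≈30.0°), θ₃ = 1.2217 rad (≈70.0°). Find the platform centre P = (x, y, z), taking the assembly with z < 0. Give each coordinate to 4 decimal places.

(-0.0690, 0.1195, -0.5464)

arm 1 at φ=0.0°: e+L cos θ1 = 0.2584;  centre 1 = (0.2584, 0.0000, -0.1879)
centre 2 = (0.3632·cos120.0°, 0.3632·sin120.0°, -0.1000) = (-0.1816, 0.3145, -0.1000)
arm 3 at φ=240.0°: e+L cos θ3 = 0.2584;  centre 3 = (-0.1292, -0.2238, -0.1879)
eliminate P² terms by subtracting sphere 1 from 2 and 3
linear system: -0.8800x+0.6291y = 0.0398−0.1759z; -0.7752x+-0.4476y = 0.0000−0.0000z
det = 0.8816;  x = -0.0202+0.0893z,  y = 0.0350+-0.1547z
quadratic in z: (1.0319)z²+(0.3153)z+(-0.1358)=0, √Δ=0.8124 → z ∈ {-0.5464, 0.2409}; z = -0.5464 (taking z<0)
x = -0.0690, y = 0.1195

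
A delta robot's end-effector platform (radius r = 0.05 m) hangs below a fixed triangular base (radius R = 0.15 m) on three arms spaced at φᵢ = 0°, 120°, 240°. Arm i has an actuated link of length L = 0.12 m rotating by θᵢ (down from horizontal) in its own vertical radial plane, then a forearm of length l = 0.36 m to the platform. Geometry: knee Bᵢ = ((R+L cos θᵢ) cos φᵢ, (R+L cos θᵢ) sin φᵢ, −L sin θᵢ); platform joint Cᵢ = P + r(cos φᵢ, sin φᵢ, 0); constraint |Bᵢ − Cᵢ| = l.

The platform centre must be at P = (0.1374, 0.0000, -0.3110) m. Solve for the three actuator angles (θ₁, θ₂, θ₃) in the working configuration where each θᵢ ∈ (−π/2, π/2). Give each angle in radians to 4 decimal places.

θ₁ = -0.3489, θ₂ = 0.7853, θ₃ = 0.7853

rotate P by −φ1: (0.1374, 0.0000, -0.3110)
  A=-0.0374, B=-0.3110, C=(l²−L²−A²−y'²−z²)/(2L)=0.0712
  θ1 = atan2(B,A) + arccos(C/0.3132) = -0.3489
arm 2 (φ=120.0°): x'=-0.0687, y'=-0.1190
  A=0.1687, B=-0.3110, C=(l²−L²−A²−y'²−z²)/(2L)=-0.1006
  √(A²+B²)=0.3538;  θ2 = -1.0738+1.8591 ≈ 0.7853
arm 3 (φ=240.0°): x'=-0.0687, y'=0.1190
  A cos θ + B sin θ = C:  0.1687·cos θ + -0.3110·sin θ = -0.1006
  √(A²+B²)=0.3538;  θ3 = -1.0738+1.8591 ≈ 0.7853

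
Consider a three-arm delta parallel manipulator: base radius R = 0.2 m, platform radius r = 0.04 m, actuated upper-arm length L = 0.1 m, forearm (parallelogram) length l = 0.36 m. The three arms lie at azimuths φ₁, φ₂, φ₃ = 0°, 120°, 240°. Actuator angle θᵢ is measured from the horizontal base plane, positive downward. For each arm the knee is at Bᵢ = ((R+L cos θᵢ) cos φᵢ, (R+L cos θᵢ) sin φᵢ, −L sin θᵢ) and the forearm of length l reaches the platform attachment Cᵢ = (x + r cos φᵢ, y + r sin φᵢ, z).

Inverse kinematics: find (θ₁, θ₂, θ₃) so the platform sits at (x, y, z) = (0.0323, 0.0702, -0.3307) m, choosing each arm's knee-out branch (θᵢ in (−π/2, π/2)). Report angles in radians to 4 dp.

arm 1 (φ=0.0°): x'=0.0323, y'=0.0702
  e−x'=0.1277;  (l²−L²−(e−x')²−y'²−z²)/2L = -0.0550
  θ1 = atan2(B,A) + arccos(C/0.3545) = 0.5243
arm 2 (φ=120.0°): x'=0.0446, y'=-0.0631
  e−x'=0.1154;  (l²−L²−(e−x')²−y'²−z²)/2L = -0.0352
  √(A²+B²)=0.3502;  θ2 = -1.2352+1.6716 ≈ 0.4364
rotate P by −φ3: (-0.0769, -0.0071, -0.3307)
  e−x'=0.2369;  (l²−L²−(e−x')²−y'²−z²)/2L = -0.2298
  √(A²+B²)=0.4068;  θ3 = -0.9491+2.1710 ≈ 1.2219

θ₁ = 0.5243, θ₂ = 0.4364, θ₃ = 1.2219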